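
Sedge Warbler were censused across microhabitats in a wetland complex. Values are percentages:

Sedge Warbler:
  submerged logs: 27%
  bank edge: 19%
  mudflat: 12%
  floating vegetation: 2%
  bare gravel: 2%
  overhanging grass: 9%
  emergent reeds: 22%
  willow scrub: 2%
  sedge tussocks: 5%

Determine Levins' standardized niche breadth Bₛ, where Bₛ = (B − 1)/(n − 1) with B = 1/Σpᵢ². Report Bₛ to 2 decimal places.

0.56

Convert percentages to proportions (divide by 100).
Σpᵢ² = 0.27² + 0.19² + 0.12² + 0.02² + 0.02² + 0.09² + 0.22² + 0.02² + 0.05² = 0.0729 + 0.0361 + 0.0144 + 0.0004 + 0.0004 + 0.0081 + 0.0484 + 0.0004 + 0.0025 = 0.1836
B = 1 / 0.1836 = 5.4466
Bₛ = (B − 1)/(n − 1) = (5.4466 − 1)/(9 − 1) = 4.4466/8 = 0.5558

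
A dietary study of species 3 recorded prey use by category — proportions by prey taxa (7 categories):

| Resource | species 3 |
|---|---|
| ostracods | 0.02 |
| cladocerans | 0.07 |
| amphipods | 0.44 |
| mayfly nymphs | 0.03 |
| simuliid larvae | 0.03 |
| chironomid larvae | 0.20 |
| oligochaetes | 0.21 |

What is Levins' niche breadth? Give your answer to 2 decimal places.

3.51

Σpᵢ² = 0.02² + 0.07² + 0.44² + 0.03² + 0.03² + 0.20² + 0.21² = 0.0004 + 0.0049 + 0.1936 + 0.0009 + 0.0009 + 0.0400 + 0.0441 = 0.2848
B = 1 / 0.2848 = 3.5112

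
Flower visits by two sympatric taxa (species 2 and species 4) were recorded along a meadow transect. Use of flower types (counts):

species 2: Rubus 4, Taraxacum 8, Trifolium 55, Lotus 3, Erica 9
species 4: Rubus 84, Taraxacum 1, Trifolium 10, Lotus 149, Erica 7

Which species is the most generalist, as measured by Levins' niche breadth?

Proportions for species 2 (n=79): 4/79=0.0506, 8/79=0.1013, 55/79=0.6962, 3/79=0.0380, 9/79=0.1139
Proportions for species 4 (n=251): 84/251=0.3347, 1/251=0.0040, 10/251=0.0398, 149/251=0.5936, 7/251=0.0279
Σp_2ᵢ² = 0.0506² + 0.1013² + 0.6962² + 0.0380² + 0.1139² = 0.002560 + 0.010262 + 0.484694 + 0.001444 + 0.012973 = 0.511933
B_2 = 1 / 0.511933 = 1.9534
Σp_4ᵢ² = 0.3347² + 0.0040² + 0.0398² + 0.5936² + 0.0279² = 0.112024 + 0.000016 + 0.001584 + 0.352361 + 0.000778 = 0.466763
B_4 = 1 / 0.466763 = 2.1424
Highest B → broadest niche (most generalist): species 4 (B = 2.14).

species 4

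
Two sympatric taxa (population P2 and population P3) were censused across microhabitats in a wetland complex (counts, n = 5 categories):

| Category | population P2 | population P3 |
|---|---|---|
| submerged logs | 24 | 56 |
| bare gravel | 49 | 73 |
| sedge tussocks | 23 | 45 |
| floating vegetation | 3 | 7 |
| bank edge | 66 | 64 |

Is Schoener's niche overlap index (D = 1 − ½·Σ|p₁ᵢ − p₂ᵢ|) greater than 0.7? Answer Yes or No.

Proportions for population P2 (n=165): 24/165=0.1455, 49/165=0.2970, 23/165=0.1394, 3/165=0.0182, 66/165=0.4000
Proportions for population P3 (n=245): 56/245=0.2286, 73/245=0.2980, 45/245=0.1837, 7/245=0.0286, 64/245=0.2612
Σ|p₁ᵢ − p₂ᵢ| = 0.0831 + 0.0010 + 0.0443 + 0.0104 + 0.1388 = 0.2776
D = 1 − ½ × 0.2776 = 1 − 0.13880 = 0.86120
D = 0.86120 > 0.7 → Yes.

Yes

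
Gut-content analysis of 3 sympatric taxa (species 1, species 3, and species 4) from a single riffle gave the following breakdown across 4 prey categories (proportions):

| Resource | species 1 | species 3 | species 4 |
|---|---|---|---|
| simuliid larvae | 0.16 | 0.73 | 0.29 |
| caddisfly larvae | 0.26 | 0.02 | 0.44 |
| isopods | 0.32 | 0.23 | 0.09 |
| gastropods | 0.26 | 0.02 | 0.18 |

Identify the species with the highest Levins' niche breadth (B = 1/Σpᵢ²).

Σp_1ᵢ² = 0.16² + 0.26² + 0.32² + 0.26² = 0.0256 + 0.0676 + 0.1024 + 0.0676 = 0.2632
B_1 = 1 / 0.2632 = 3.7994
Σp_3ᵢ² = 0.73² + 0.02² + 0.23² + 0.02² = 0.5329 + 0.0004 + 0.0529 + 0.0004 = 0.5866
B_3 = 1 / 0.5866 = 1.7047
Σp_4ᵢ² = 0.29² + 0.44² + 0.09² + 0.18² = 0.0841 + 0.1936 + 0.0081 + 0.0324 = 0.3182
B_4 = 1 / 0.3182 = 3.1427
Highest B → broadest niche (most generalist): species 1 (B = 3.80).

species 1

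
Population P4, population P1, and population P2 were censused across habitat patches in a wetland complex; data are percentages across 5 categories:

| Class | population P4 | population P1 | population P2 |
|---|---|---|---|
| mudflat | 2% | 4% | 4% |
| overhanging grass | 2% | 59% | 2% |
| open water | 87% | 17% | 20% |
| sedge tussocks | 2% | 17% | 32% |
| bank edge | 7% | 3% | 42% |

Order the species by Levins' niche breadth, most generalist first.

Convert percentages to proportions (divide by 100).
Σp_P4ᵢ² = 0.02² + 0.02² + 0.87² + 0.02² + 0.07² = 0.0004 + 0.0004 + 0.7569 + 0.0004 + 0.0049 = 0.7630
B_P4 = 1 / 0.7630 = 1.3106
Σp_P1ᵢ² = 0.04² + 0.59² + 0.17² + 0.17² + 0.03² = 0.0016 + 0.3481 + 0.0289 + 0.0289 + 0.0009 = 0.4084
B_P1 = 1 / 0.4084 = 2.4486
Σp_P2ᵢ² = 0.04² + 0.02² + 0.20² + 0.32² + 0.42² = 0.0016 + 0.0004 + 0.0400 + 0.1024 + 0.1764 = 0.3208
B_P2 = 1 / 0.3208 = 3.1172
Ranking by B (broadest → narrowest): population P2 (3.12) > population P1 (2.45) > population P4 (1.31)

population P2 > population P1 > population P4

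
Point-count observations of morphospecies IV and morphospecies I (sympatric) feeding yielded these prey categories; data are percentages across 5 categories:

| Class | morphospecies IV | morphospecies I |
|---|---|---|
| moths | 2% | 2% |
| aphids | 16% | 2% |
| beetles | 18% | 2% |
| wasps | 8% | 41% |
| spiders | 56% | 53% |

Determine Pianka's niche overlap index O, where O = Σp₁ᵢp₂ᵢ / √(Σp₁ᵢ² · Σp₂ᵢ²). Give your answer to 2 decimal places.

Convert percentages to proportions (divide by 100).
Σ p₁ᵢp₂ᵢ = 0.0004 + 0.0032 + 0.0036 + 0.0328 + 0.2968 = 0.3368
Σp_1ᵢ² = 0.02² + 0.16² + 0.18² + 0.08² + 0.56² = 0.0004 + 0.0256 + 0.0324 + 0.0064 + 0.3136 = 0.3784
Σp_2ᵢ² = 0.02² + 0.02² + 0.02² + 0.41² + 0.53² = 0.0004 + 0.0004 + 0.0004 + 0.1681 + 0.2809 = 0.4502
O = 0.3368 / √(0.3784 × 0.4502) = 0.3368 / 0.41274 = 0.8160

0.82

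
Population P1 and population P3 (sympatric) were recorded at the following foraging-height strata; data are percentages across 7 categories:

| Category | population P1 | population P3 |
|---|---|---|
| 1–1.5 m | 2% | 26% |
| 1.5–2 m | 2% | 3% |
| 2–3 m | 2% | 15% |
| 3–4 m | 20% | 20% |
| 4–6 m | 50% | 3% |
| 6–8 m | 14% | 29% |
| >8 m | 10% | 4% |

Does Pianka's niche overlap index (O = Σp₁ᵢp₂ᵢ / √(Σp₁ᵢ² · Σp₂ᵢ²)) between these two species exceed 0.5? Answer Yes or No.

No

Convert percentages to proportions (divide by 100).
Σ p₁ᵢp₂ᵢ = 0.0052 + 0.0006 + 0.0030 + 0.0400 + 0.0150 + 0.0406 + 0.0040 = 0.1084
Σp_1ᵢ² = 0.02² + 0.02² + 0.02² + 0.20² + 0.50² + 0.14² + 0.10² = 0.0004 + 0.0004 + 0.0004 + 0.0400 + 0.2500 + 0.0196 + 0.0100 = 0.3208
Σp_2ᵢ² = 0.26² + 0.03² + 0.15² + 0.20² + 0.03² + 0.29² + 0.04² = 0.0676 + 0.0009 + 0.0225 + 0.0400 + 0.0009 + 0.0841 + 0.0016 = 0.2176
O = 0.1084 / √(0.3208 × 0.2176) = 0.1084 / 0.26421 = 0.4103
O = 0.4103 < 0.5 → No.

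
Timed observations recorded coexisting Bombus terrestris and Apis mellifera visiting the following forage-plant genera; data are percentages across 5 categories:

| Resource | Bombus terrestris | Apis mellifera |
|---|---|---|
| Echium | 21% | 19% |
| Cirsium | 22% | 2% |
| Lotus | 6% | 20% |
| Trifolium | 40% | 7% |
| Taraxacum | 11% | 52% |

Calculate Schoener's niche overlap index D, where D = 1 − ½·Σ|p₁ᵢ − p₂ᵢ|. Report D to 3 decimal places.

Convert percentages to proportions (divide by 100).
Σ|p₁ᵢ − p₂ᵢ| = 0.02 + 0.20 + 0.14 + 0.33 + 0.41 = 1.10
D = 1 − ½ × 1.10 = 1 − 0.550 = 0.45000

0.450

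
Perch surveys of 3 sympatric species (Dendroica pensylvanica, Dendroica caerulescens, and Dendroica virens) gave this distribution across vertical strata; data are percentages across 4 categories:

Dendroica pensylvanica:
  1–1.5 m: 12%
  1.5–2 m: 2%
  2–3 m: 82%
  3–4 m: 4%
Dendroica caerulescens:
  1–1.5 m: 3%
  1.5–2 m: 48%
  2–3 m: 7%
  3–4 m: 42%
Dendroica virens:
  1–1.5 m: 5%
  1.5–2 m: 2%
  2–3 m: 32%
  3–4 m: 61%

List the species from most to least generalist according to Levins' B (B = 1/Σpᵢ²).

Dendroica caerulescens > Dendroica virens > Dendroica pensylvanica

Convert percentages to proportions (divide by 100).
Σp_pensᵢ² = 0.12² + 0.02² + 0.82² + 0.04² = 0.0144 + 0.0004 + 0.6724 + 0.0016 = 0.6888
B_pens = 1 / 0.6888 = 1.4518
Σp_caerᵢ² = 0.03² + 0.48² + 0.07² + 0.42² = 0.0009 + 0.2304 + 0.0049 + 0.1764 = 0.4126
B_caer = 1 / 0.4126 = 2.4237
Σp_vireᵢ² = 0.05² + 0.02² + 0.32² + 0.61² = 0.0025 + 0.0004 + 0.1024 + 0.3721 = 0.4774
B_vire = 1 / 0.4774 = 2.0947
Ranking by B (broadest → narrowest): Dendroica caerulescens (2.42) > Dendroica virens (2.09) > Dendroica pensylvanica (1.45)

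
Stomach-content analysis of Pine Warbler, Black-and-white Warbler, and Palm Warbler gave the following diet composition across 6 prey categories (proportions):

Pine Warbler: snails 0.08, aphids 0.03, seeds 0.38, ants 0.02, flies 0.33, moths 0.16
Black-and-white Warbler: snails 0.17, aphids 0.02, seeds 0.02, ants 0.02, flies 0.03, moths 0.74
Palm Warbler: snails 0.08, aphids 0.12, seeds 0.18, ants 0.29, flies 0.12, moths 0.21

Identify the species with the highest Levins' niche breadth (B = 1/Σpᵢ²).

Σp_Pineᵢ² = 0.08² + 0.03² + 0.38² + 0.02² + 0.33² + 0.16² = 0.0064 + 0.0009 + 0.1444 + 0.0004 + 0.1089 + 0.0256 = 0.2866
B_Pine = 1 / 0.2866 = 3.4892
Σp_Blacᵢ² = 0.17² + 0.02² + 0.02² + 0.02² + 0.03² + 0.74² = 0.0289 + 0.0004 + 0.0004 + 0.0004 + 0.0009 + 0.5476 = 0.5786
B_Blac = 1 / 0.5786 = 1.7283
Σp_Palmᵢ² = 0.08² + 0.12² + 0.18² + 0.29² + 0.12² + 0.21² = 0.0064 + 0.0144 + 0.0324 + 0.0841 + 0.0144 + 0.0441 = 0.1958
B_Palm = 1 / 0.1958 = 5.1073
Highest B → broadest niche (most generalist): Palm Warbler (B = 5.11).

Palm Warbler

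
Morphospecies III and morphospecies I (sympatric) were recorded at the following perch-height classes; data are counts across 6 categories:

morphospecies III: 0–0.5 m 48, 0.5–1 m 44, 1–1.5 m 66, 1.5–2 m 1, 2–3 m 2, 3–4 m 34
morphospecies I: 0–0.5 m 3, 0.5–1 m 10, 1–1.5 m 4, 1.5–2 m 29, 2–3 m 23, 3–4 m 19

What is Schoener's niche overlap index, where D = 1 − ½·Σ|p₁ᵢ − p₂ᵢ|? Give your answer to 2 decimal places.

Proportions for morphospecies III (n=195): 48/195=0.2462, 44/195=0.2256, 66/195=0.3385, 1/195=0.0051, 2/195=0.0103, 34/195=0.1744
Proportions for morphospecies I (n=88): 3/88=0.0341, 10/88=0.1136, 4/88=0.0455, 29/88=0.3295, 23/88=0.2614, 19/88=0.2159
Σ|p₁ᵢ − p₂ᵢ| = 0.2121 + 0.1120 + 0.2930 + 0.3244 + 0.2511 + 0.0415 = 1.2341
D = 1 − ½ × 1.2341 = 1 − 0.61705 = 0.38295

0.38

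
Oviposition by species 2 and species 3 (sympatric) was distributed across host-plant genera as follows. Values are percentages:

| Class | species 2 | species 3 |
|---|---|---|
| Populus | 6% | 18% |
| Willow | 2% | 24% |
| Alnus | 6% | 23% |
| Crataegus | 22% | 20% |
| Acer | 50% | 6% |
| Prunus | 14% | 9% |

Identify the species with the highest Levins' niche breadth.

species 3

Convert percentages to proportions (divide by 100).
Σp_2ᵢ² = 0.06² + 0.02² + 0.06² + 0.22² + 0.50² + 0.14² = 0.0036 + 0.0004 + 0.0036 + 0.0484 + 0.2500 + 0.0196 = 0.3256
B_2 = 1 / 0.3256 = 3.0713
Σp_3ᵢ² = 0.18² + 0.24² + 0.23² + 0.20² + 0.06² + 0.09² = 0.0324 + 0.0576 + 0.0529 + 0.0400 + 0.0036 + 0.0081 = 0.1946
B_3 = 1 / 0.1946 = 5.1387
Highest B → broadest niche (most generalist): species 3 (B = 5.14).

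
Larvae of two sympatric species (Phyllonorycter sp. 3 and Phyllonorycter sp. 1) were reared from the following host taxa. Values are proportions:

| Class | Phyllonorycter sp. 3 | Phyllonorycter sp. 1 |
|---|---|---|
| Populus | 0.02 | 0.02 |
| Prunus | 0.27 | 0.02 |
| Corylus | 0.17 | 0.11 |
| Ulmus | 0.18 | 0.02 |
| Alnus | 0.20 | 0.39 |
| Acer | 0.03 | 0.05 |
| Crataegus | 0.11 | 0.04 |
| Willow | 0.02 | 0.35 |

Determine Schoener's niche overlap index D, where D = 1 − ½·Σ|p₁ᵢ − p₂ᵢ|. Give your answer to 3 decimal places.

0.460

Σ|p₁ᵢ − p₂ᵢ| = 0.00 + 0.25 + 0.06 + 0.16 + 0.19 + 0.02 + 0.07 + 0.33 = 1.08
D = 1 − ½ × 1.08 = 1 − 0.540 = 0.46000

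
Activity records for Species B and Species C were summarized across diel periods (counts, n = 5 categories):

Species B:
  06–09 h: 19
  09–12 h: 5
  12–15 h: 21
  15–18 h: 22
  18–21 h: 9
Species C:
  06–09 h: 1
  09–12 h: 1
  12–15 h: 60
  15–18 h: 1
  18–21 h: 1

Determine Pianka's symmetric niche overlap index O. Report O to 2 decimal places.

Proportions for Species B (n=76): 19/76=0.2500, 5/76=0.0658, 21/76=0.2763, 22/76=0.2895, 9/76=0.1184
Proportions for Species C (n=64): 1/64=0.0156, 1/64=0.0156, 60/64=0.9375, 1/64=0.0156, 1/64=0.0156
Σ p₁ᵢp₂ᵢ = 0.003900 + 0.001026 + 0.259031 + 0.004516 + 0.001847 = 0.270320
Σp_1ᵢ² = 0.2500² + 0.0658² + 0.2763² + 0.2895² + 0.1184² = 0.062500 + 0.004330 + 0.076342 + 0.083810 + 0.014019 = 0.241001
Σp_2ᵢ² = 0.0156² + 0.0156² + 0.9375² + 0.0156² + 0.0156² = 0.000243 + 0.000243 + 0.878906 + 0.000243 + 0.000243 = 0.879878
O = 0.270320 / √(0.241001 × 0.879878) = 0.270320 / 0.4604905 = 0.5870

0.59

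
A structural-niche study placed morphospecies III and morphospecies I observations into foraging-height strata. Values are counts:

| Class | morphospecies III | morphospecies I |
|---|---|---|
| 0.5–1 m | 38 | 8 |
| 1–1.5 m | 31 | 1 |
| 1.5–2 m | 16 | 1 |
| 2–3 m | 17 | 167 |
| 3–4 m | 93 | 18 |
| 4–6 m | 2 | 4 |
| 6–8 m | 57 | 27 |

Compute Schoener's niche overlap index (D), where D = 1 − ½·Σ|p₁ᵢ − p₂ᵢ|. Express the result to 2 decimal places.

0.32

Proportions for morphospecies III (n=254): 38/254=0.1496, 31/254=0.1220, 16/254=0.0630, 17/254=0.0669, 93/254=0.3661, 2/254=0.0079, 57/254=0.2244
Proportions for morphospecies I (n=226): 8/226=0.0354, 1/226=0.0044, 1/226=0.0044, 167/226=0.7389, 18/226=0.0796, 4/226=0.0177, 27/226=0.1195
Σ|p₁ᵢ − p₂ᵢ| = 0.1142 + 0.1176 + 0.0586 + 0.6720 + 0.2865 + 0.0098 + 0.1049 = 1.3636
D = 1 − ½ × 1.3636 = 1 − 0.68180 = 0.31820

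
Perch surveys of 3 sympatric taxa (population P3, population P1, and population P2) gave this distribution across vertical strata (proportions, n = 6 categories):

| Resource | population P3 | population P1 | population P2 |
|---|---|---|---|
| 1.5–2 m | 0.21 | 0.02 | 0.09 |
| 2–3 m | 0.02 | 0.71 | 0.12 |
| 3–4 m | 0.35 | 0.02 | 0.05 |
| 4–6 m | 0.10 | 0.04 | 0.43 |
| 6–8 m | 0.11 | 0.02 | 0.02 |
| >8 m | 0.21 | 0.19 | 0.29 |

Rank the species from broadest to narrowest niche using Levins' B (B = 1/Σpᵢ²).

population P3 > population P2 > population P1

Σp_P3ᵢ² = 0.21² + 0.02² + 0.35² + 0.10² + 0.11² + 0.21² = 0.0441 + 0.0004 + 0.1225 + 0.0100 + 0.0121 + 0.0441 = 0.2332
B_P3 = 1 / 0.2332 = 4.2882
Σp_P1ᵢ² = 0.02² + 0.71² + 0.02² + 0.04² + 0.02² + 0.19² = 0.0004 + 0.5041 + 0.0004 + 0.0016 + 0.0004 + 0.0361 = 0.5430
B_P1 = 1 / 0.5430 = 1.8416
Σp_P2ᵢ² = 0.09² + 0.12² + 0.05² + 0.43² + 0.02² + 0.29² = 0.0081 + 0.0144 + 0.0025 + 0.1849 + 0.0004 + 0.0841 = 0.2944
B_P2 = 1 / 0.2944 = 3.3967
Ranking by B (broadest → narrowest): population P3 (4.29) > population P2 (3.40) > population P1 (1.84)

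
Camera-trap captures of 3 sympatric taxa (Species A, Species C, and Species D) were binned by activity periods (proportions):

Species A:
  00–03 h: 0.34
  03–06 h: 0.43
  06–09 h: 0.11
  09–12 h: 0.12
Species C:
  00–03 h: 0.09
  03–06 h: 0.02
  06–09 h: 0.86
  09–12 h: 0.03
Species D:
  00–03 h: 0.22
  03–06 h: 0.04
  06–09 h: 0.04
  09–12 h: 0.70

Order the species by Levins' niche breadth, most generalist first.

Σp_Aᵢ² = 0.34² + 0.43² + 0.11² + 0.12² = 0.1156 + 0.1849 + 0.0121 + 0.0144 = 0.3270
B_A = 1 / 0.3270 = 3.0581
Σp_Cᵢ² = 0.09² + 0.02² + 0.86² + 0.03² = 0.0081 + 0.0004 + 0.7396 + 0.0009 = 0.7490
B_C = 1 / 0.7490 = 1.3351
Σp_Dᵢ² = 0.22² + 0.04² + 0.04² + 0.70² = 0.0484 + 0.0016 + 0.0016 + 0.4900 = 0.5416
B_D = 1 / 0.5416 = 1.8464
Ranking by B (broadest → narrowest): Species A (3.06) > Species D (1.85) > Species C (1.34)

Species A > Species D > Species C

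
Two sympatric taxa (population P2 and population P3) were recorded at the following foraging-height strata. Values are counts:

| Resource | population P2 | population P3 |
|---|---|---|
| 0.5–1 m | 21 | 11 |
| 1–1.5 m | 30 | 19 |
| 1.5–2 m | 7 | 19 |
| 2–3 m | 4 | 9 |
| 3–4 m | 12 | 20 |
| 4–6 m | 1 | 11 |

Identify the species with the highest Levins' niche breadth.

population P3

Proportions for population P2 (n=75): 21/75=0.2800, 30/75=0.4000, 7/75=0.0933, 4/75=0.0533, 12/75=0.1600, 1/75=0.0133
Proportions for population P3 (n=89): 11/89=0.1236, 19/89=0.2135, 19/89=0.2135, 9/89=0.1011, 20/89=0.2247, 11/89=0.1236
Σp_P2ᵢ² = 0.2800² + 0.4000² + 0.0933² + 0.0533² + 0.1600² + 0.0133² = 0.078400 + 0.160000 + 0.008705 + 0.002841 + 0.025600 + 0.000177 = 0.275723
B_P2 = 1 / 0.275723 = 3.6268
Σp_P3ᵢ² = 0.1236² + 0.2135² + 0.2135² + 0.1011² + 0.2247² + 0.1236² = 0.015277 + 0.045582 + 0.045582 + 0.010221 + 0.050490 + 0.015277 = 0.182429
B_P3 = 1 / 0.182429 = 5.4816
Highest B → broadest niche (most generalist): population P3 (B = 5.48).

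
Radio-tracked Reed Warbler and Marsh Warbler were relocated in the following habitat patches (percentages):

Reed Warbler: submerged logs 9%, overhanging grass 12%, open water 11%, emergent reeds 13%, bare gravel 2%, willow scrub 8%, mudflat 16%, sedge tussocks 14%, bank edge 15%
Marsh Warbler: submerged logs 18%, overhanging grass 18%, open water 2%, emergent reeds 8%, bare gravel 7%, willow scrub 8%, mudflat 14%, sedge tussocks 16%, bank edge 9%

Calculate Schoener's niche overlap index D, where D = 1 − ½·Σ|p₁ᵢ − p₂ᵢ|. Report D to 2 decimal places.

0.78

Convert percentages to proportions (divide by 100).
Σ|p₁ᵢ − p₂ᵢ| = 0.09 + 0.06 + 0.09 + 0.05 + 0.05 + 0.00 + 0.02 + 0.02 + 0.06 = 0.44
D = 1 − ½ × 0.44 = 1 − 0.220 = 0.7800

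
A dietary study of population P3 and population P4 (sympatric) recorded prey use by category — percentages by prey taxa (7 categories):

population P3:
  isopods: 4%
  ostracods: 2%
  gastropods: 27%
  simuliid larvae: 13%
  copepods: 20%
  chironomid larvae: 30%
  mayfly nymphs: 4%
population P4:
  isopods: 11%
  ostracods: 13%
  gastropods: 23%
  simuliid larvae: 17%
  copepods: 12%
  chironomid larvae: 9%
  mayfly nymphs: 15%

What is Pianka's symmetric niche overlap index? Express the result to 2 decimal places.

Convert percentages to proportions (divide by 100).
Σ p₁ᵢp₂ᵢ = 0.0044 + 0.0026 + 0.0621 + 0.0221 + 0.0240 + 0.0270 + 0.0060 = 0.1482
Σp_1ᵢ² = 0.04² + 0.02² + 0.27² + 0.13² + 0.20² + 0.30² + 0.04² = 0.0016 + 0.0004 + 0.0729 + 0.0169 + 0.0400 + 0.0900 + 0.0016 = 0.2234
Σp_2ᵢ² = 0.11² + 0.13² + 0.23² + 0.17² + 0.12² + 0.09² + 0.15² = 0.0121 + 0.0169 + 0.0529 + 0.0289 + 0.0144 + 0.0081 + 0.0225 = 0.1558
O = 0.1482 / √(0.2234 × 0.1558) = 0.1482 / 0.18656 = 0.7944

0.79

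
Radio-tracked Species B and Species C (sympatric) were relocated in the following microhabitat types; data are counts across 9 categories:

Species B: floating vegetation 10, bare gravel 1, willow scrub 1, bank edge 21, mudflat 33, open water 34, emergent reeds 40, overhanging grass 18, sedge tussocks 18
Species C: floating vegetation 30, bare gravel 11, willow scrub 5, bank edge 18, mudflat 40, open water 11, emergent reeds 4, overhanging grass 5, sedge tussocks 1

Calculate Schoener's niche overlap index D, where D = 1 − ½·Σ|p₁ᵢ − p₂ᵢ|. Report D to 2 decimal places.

0.54

Proportions for Species B (n=176): 10/176=0.0568, 1/176=0.0057, 1/176=0.0057, 21/176=0.1193, 33/176=0.1875, 34/176=0.1932, 40/176=0.2273, 18/176=0.1023, 18/176=0.1023
Proportions for Species C (n=125): 30/125=0.2400, 11/125=0.0880, 5/125=0.0400, 18/125=0.1440, 40/125=0.3200, 11/125=0.0880, 4/125=0.0320, 5/125=0.0400, 1/125=0.0080
Σ|p₁ᵢ − p₂ᵢ| = 0.1832 + 0.0823 + 0.0343 + 0.0247 + 0.1325 + 0.1052 + 0.1953 + 0.0623 + 0.0943 = 0.9141
D = 1 − ½ × 0.9141 = 1 − 0.45705 = 0.54295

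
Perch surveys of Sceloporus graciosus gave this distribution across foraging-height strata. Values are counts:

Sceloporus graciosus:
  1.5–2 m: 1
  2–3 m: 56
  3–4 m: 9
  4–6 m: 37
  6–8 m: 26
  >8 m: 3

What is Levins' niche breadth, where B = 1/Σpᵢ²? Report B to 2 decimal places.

Proportions for Sceloporus graciosus (n=132): 1/132=0.0076, 56/132=0.4242, 9/132=0.0682, 37/132=0.2803, 26/132=0.1970, 3/132=0.0227
Σpᵢ² = 0.0076² + 0.4242² + 0.0682² + 0.2803² + 0.1970² + 0.0227² = 0.000058 + 0.179946 + 0.004651 + 0.078568 + 0.038809 + 0.000515 = 0.302547
B = 1 / 0.302547 = 3.3053

3.31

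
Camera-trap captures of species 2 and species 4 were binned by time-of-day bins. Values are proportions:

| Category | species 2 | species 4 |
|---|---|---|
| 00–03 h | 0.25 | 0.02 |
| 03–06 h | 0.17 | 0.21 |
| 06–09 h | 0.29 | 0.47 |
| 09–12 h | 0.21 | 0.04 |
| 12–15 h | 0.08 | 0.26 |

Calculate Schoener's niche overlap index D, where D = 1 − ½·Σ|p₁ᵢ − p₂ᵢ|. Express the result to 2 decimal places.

0.60

Σ|p₁ᵢ − p₂ᵢ| = 0.23 + 0.04 + 0.18 + 0.17 + 0.18 = 0.80
D = 1 − ½ × 0.80 = 1 − 0.400 = 0.6000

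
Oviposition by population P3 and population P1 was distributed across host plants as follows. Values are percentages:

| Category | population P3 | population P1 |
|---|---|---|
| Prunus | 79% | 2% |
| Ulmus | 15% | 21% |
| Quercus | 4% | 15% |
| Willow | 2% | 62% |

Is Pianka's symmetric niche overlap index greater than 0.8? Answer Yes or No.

No

Convert percentages to proportions (divide by 100).
Σ p₁ᵢp₂ᵢ = 0.0158 + 0.0315 + 0.0060 + 0.0124 = 0.0657
Σp_1ᵢ² = 0.79² + 0.15² + 0.04² + 0.02² = 0.6241 + 0.0225 + 0.0016 + 0.0004 = 0.6486
Σp_2ᵢ² = 0.02² + 0.21² + 0.15² + 0.62² = 0.0004 + 0.0441 + 0.0225 + 0.3844 = 0.4514
O = 0.0657 / √(0.6486 × 0.4514) = 0.0657 / 0.54109 = 0.1214
O = 0.1214 < 0.8 → No.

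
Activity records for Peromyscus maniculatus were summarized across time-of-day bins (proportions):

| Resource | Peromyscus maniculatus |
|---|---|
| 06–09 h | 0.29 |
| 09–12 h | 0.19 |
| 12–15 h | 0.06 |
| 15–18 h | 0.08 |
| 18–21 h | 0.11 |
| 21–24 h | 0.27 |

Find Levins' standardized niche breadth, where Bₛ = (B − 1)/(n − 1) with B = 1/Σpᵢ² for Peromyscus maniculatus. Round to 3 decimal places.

Σpᵢ² = 0.29² + 0.19² + 0.06² + 0.08² + 0.11² + 0.27² = 0.0841 + 0.0361 + 0.0036 + 0.0064 + 0.0121 + 0.0729 = 0.2152
B = 1 / 0.2152 = 4.64684
Bₛ = (B − 1)/(n − 1) = (4.64684 − 1)/(6 − 1) = 3.64684/5 = 0.72937

0.729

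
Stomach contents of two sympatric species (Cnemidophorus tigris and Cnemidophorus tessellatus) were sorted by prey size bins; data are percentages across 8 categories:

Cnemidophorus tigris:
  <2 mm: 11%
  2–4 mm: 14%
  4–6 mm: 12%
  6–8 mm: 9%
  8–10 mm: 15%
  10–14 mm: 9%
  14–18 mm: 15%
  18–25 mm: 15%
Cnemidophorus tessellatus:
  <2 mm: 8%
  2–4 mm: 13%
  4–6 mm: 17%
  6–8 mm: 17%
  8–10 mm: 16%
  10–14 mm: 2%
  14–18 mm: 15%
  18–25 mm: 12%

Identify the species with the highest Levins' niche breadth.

Cnemidophorus tigris

Convert percentages to proportions (divide by 100).
Σp_tigrᵢ² = 0.11² + 0.14² + 0.12² + 0.09² + 0.15² + 0.09² + 0.15² + 0.15² = 0.0121 + 0.0196 + 0.0144 + 0.0081 + 0.0225 + 0.0081 + 0.0225 + 0.0225 = 0.1298
B_tigr = 1 / 0.1298 = 7.7042
Σp_tessᵢ² = 0.08² + 0.13² + 0.17² + 0.17² + 0.16² + 0.02² + 0.15² + 0.12² = 0.0064 + 0.0169 + 0.0289 + 0.0289 + 0.0256 + 0.0004 + 0.0225 + 0.0144 = 0.1440
B_tess = 1 / 0.1440 = 6.9444
Highest B → broadest niche (most generalist): Cnemidophorus tigris (B = 7.70).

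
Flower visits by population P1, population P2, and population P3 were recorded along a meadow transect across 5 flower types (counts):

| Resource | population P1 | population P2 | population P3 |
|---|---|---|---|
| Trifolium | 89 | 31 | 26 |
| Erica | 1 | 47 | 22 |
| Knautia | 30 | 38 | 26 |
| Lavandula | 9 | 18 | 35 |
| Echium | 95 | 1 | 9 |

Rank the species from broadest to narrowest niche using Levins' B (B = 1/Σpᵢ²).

Proportions for population P1 (n=224): 89/224=0.3973, 1/224=0.0045, 30/224=0.1339, 9/224=0.0402, 95/224=0.4241
Proportions for population P2 (n=135): 31/135=0.2296, 47/135=0.3481, 38/135=0.2815, 18/135=0.1333, 1/135=0.0074
Proportions for population P3 (n=118): 26/118=0.2203, 22/118=0.1864, 26/118=0.2203, 35/118=0.2966, 9/118=0.0763
Σp_P1ᵢ² = 0.3973² + 0.0045² + 0.1339² + 0.0402² + 0.4241² = 0.157847 + 0.000020 + 0.017929 + 0.001616 + 0.179861 = 0.357273
B_P1 = 1 / 0.357273 = 2.7990
Σp_P2ᵢ² = 0.2296² + 0.3481² + 0.2815² + 0.1333² + 0.0074² = 0.052716 + 0.121174 + 0.079242 + 0.017769 + 0.000055 = 0.270956
B_P2 = 1 / 0.270956 = 3.6906
Σp_P3ᵢ² = 0.2203² + 0.1864² + 0.2203² + 0.2966² + 0.0763² = 0.048532 + 0.034745 + 0.048532 + 0.087972 + 0.005822 = 0.225603
B_P3 = 1 / 0.225603 = 4.4326
Ranking by B (broadest → narrowest): population P3 (4.43) > population P2 (3.69) > population P1 (2.80)

population P3 > population P2 > population P1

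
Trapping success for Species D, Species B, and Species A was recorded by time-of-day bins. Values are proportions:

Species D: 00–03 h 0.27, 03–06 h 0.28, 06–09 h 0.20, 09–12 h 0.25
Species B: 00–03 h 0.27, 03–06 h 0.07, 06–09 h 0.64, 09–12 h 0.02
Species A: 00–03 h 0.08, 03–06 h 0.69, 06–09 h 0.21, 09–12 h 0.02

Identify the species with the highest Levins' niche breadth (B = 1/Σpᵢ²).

Species D

Σp_Dᵢ² = 0.27² + 0.28² + 0.20² + 0.25² = 0.0729 + 0.0784 + 0.0400 + 0.0625 = 0.2538
B_D = 1 / 0.2538 = 3.9401
Σp_Bᵢ² = 0.27² + 0.07² + 0.64² + 0.02² = 0.0729 + 0.0049 + 0.4096 + 0.0004 = 0.4878
B_B = 1 / 0.4878 = 2.0500
Σp_Aᵢ² = 0.08² + 0.69² + 0.21² + 0.02² = 0.0064 + 0.4761 + 0.0441 + 0.0004 = 0.5270
B_A = 1 / 0.5270 = 1.8975
Highest B → broadest niche (most generalist): Species D (B = 3.94).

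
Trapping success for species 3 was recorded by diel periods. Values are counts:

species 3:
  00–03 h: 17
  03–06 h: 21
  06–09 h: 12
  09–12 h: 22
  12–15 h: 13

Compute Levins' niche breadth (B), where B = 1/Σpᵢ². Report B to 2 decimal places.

4.73

Proportions for species 3 (n=85): 17/85=0.2000, 21/85=0.2471, 12/85=0.1412, 22/85=0.2588, 13/85=0.1529
Σpᵢ² = 0.2000² + 0.2471² + 0.1412² + 0.2588² + 0.1529² = 0.040000 + 0.061058 + 0.019937 + 0.066977 + 0.023378 = 0.211350
B = 1 / 0.211350 = 4.7315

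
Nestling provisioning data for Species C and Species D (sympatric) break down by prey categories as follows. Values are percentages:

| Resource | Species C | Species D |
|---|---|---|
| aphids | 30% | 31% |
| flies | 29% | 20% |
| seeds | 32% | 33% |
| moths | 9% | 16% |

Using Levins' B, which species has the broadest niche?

Convert percentages to proportions (divide by 100).
Σp_Cᵢ² = 0.30² + 0.29² + 0.32² + 0.09² = 0.0900 + 0.0841 + 0.1024 + 0.0081 = 0.2846
B_C = 1 / 0.2846 = 3.5137
Σp_Dᵢ² = 0.31² + 0.20² + 0.33² + 0.16² = 0.0961 + 0.0400 + 0.1089 + 0.0256 = 0.2706
B_D = 1 / 0.2706 = 3.6955
Highest B → broadest niche (most generalist): Species D (B = 3.70).

Species D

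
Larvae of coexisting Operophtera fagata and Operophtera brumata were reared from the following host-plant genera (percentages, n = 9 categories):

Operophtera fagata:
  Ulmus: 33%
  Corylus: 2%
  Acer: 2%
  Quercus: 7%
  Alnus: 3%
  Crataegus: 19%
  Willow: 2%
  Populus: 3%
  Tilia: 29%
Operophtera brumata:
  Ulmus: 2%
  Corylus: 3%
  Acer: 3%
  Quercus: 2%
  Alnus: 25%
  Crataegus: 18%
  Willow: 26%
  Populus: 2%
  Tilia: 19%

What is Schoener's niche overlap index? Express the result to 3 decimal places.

Convert percentages to proportions (divide by 100).
Σ|p₁ᵢ − p₂ᵢ| = 0.31 + 0.01 + 0.01 + 0.05 + 0.22 + 0.01 + 0.24 + 0.01 + 0.10 = 0.96
D = 1 − ½ × 0.96 = 1 − 0.480 = 0.52000

0.520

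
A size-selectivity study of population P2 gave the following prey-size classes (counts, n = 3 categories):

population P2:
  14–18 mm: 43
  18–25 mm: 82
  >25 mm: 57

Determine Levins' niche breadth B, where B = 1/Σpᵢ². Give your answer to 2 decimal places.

Proportions for population P2 (n=182): 43/182=0.2363, 82/182=0.4505, 57/182=0.3132
Σpᵢ² = 0.2363² + 0.4505² + 0.3132² = 0.055838 + 0.202950 + 0.098094 = 0.356882
B = 1 / 0.356882 = 2.8020

2.80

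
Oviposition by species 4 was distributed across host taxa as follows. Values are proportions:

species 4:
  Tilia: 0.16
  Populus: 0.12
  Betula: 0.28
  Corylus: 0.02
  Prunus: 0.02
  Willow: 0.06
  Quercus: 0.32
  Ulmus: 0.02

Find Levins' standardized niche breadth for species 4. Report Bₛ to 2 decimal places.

0.49

Σpᵢ² = 0.16² + 0.12² + 0.28² + 0.02² + 0.02² + 0.06² + 0.32² + 0.02² = 0.0256 + 0.0144 + 0.0784 + 0.0004 + 0.0004 + 0.0036 + 0.1024 + 0.0004 = 0.2256
B = 1 / 0.2256 = 4.4326
Bₛ = (B − 1)/(n − 1) = (4.4326 − 1)/(8 − 1) = 3.4326/7 = 0.4904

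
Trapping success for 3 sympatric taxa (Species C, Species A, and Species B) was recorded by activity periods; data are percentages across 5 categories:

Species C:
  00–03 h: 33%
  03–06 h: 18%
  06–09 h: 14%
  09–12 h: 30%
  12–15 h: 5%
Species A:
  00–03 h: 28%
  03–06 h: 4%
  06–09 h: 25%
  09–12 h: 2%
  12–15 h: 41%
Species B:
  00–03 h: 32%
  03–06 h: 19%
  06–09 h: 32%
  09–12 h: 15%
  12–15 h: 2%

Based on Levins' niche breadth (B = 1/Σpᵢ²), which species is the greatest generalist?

Species C

Convert percentages to proportions (divide by 100).
Σp_Cᵢ² = 0.33² + 0.18² + 0.14² + 0.30² + 0.05² = 0.1089 + 0.0324 + 0.0196 + 0.0900 + 0.0025 = 0.2534
B_C = 1 / 0.2534 = 3.9463
Σp_Aᵢ² = 0.28² + 0.04² + 0.25² + 0.02² + 0.41² = 0.0784 + 0.0016 + 0.0625 + 0.0004 + 0.1681 = 0.3110
B_A = 1 / 0.3110 = 3.2154
Σp_Bᵢ² = 0.32² + 0.19² + 0.32² + 0.15² + 0.02² = 0.1024 + 0.0361 + 0.1024 + 0.0225 + 0.0004 = 0.2638
B_B = 1 / 0.2638 = 3.7908
Highest B → broadest niche (most generalist): Species C (B = 3.95).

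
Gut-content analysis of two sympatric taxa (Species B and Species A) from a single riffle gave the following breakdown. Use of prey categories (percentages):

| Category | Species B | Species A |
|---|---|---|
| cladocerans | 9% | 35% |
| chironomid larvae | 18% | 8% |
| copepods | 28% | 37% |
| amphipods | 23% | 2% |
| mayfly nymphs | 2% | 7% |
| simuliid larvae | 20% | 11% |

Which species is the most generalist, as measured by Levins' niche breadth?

Species B

Convert percentages to proportions (divide by 100).
Σp_Bᵢ² = 0.09² + 0.18² + 0.28² + 0.23² + 0.02² + 0.20² = 0.0081 + 0.0324 + 0.0784 + 0.0529 + 0.0004 + 0.0400 = 0.2122
B_B = 1 / 0.2122 = 4.7125
Σp_Aᵢ² = 0.35² + 0.08² + 0.37² + 0.02² + 0.07² + 0.11² = 0.1225 + 0.0064 + 0.1369 + 0.0004 + 0.0049 + 0.0121 = 0.2832
B_A = 1 / 0.2832 = 3.5311
Highest B → broadest niche (most generalist): Species B (B = 4.71).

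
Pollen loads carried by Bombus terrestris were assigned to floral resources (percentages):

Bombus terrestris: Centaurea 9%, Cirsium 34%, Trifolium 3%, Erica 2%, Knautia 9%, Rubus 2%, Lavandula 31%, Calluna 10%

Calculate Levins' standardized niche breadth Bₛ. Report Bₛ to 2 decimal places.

Convert percentages to proportions (divide by 100).
Σpᵢ² = 0.09² + 0.34² + 0.03² + 0.02² + 0.09² + 0.02² + 0.31² + 0.10² = 0.0081 + 0.1156 + 0.0009 + 0.0004 + 0.0081 + 0.0004 + 0.0961 + 0.0100 = 0.2396
B = 1 / 0.2396 = 4.1736
Bₛ = (B − 1)/(n − 1) = (4.1736 − 1)/(8 − 1) = 3.1736/7 = 0.4534

0.45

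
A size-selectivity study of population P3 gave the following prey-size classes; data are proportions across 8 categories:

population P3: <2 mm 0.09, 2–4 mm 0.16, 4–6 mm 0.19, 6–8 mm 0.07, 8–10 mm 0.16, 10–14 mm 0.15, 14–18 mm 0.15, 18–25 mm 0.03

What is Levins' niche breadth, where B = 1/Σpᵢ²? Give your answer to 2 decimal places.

6.84

Σpᵢ² = 0.09² + 0.16² + 0.19² + 0.07² + 0.16² + 0.15² + 0.15² + 0.03² = 0.0081 + 0.0256 + 0.0361 + 0.0049 + 0.0256 + 0.0225 + 0.0225 + 0.0009 = 0.1462
B = 1 / 0.1462 = 6.8399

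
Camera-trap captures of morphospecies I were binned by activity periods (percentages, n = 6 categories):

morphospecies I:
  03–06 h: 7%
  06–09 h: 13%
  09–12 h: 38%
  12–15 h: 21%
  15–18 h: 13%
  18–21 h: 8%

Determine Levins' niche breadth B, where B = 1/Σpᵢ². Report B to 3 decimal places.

4.281

Convert percentages to proportions (divide by 100).
Σpᵢ² = 0.07² + 0.13² + 0.38² + 0.21² + 0.13² + 0.08² = 0.0049 + 0.0169 + 0.1444 + 0.0441 + 0.0169 + 0.0064 = 0.2336
B = 1 / 0.2336 = 4.28082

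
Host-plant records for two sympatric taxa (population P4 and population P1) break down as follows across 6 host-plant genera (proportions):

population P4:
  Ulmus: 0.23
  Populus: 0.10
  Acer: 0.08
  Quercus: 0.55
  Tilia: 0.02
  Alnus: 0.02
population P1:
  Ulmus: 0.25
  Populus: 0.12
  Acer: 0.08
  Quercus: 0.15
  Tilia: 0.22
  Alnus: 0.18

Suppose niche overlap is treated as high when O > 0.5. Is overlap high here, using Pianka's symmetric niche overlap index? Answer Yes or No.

Σ p₁ᵢp₂ᵢ = 0.0575 + 0.0120 + 0.0064 + 0.0825 + 0.0044 + 0.0036 = 0.1664
Σp_1ᵢ² = 0.23² + 0.10² + 0.08² + 0.55² + 0.02² + 0.02² = 0.0529 + 0.0100 + 0.0064 + 0.3025 + 0.0004 + 0.0004 = 0.3726
Σp_2ᵢ² = 0.25² + 0.12² + 0.08² + 0.15² + 0.22² + 0.18² = 0.0625 + 0.0144 + 0.0064 + 0.0225 + 0.0484 + 0.0324 = 0.1866
O = 0.1664 / √(0.3726 × 0.1866) = 0.1664 / 0.26368 = 0.6311
O = 0.6311 > 0.5 → Yes.

Yes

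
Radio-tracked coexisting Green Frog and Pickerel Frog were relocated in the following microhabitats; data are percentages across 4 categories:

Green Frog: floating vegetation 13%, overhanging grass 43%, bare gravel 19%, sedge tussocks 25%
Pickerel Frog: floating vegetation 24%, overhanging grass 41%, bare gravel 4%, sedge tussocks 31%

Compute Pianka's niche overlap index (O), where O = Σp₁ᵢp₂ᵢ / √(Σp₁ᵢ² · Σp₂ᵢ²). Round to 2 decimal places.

0.94

Convert percentages to proportions (divide by 100).
Σ p₁ᵢp₂ᵢ = 0.0312 + 0.1763 + 0.0076 + 0.0775 = 0.2926
Σp_1ᵢ² = 0.13² + 0.43² + 0.19² + 0.25² = 0.0169 + 0.1849 + 0.0361 + 0.0625 = 0.3004
Σp_2ᵢ² = 0.24² + 0.41² + 0.04² + 0.31² = 0.0576 + 0.1681 + 0.0016 + 0.0961 = 0.3234
O = 0.2926 / √(0.3004 × 0.3234) = 0.2926 / 0.31169 = 0.9388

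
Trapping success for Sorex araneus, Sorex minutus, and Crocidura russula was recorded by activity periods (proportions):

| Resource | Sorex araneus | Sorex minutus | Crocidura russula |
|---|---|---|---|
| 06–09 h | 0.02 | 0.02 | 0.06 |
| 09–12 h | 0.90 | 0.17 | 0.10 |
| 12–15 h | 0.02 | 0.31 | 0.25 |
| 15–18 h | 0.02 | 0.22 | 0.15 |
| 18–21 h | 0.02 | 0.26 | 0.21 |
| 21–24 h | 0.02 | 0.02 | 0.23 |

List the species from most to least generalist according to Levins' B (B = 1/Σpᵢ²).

Crocidura russula > Sorex minutus > Sorex araneus

Σp_aranᵢ² = 0.02² + 0.90² + 0.02² + 0.02² + 0.02² + 0.02² = 0.0004 + 0.8100 + 0.0004 + 0.0004 + 0.0004 + 0.0004 = 0.8120
B_aran = 1 / 0.8120 = 1.2315
Σp_minuᵢ² = 0.02² + 0.17² + 0.31² + 0.22² + 0.26² + 0.02² = 0.0004 + 0.0289 + 0.0961 + 0.0484 + 0.0676 + 0.0004 = 0.2418
B_minu = 1 / 0.2418 = 4.1356
Σp_russᵢ² = 0.06² + 0.10² + 0.25² + 0.15² + 0.21² + 0.23² = 0.0036 + 0.0100 + 0.0625 + 0.0225 + 0.0441 + 0.0529 = 0.1956
B_russ = 1 / 0.1956 = 5.1125
Ranking by B (broadest → narrowest): Crocidura russula (5.11) > Sorex minutus (4.14) > Sorex araneus (1.23)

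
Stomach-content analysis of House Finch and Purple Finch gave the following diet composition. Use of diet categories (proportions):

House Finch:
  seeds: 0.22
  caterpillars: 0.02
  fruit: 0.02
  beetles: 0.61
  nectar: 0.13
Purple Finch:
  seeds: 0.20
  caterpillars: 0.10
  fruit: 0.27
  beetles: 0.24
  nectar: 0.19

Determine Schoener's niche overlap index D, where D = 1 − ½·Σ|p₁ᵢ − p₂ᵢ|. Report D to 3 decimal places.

Σ|p₁ᵢ − p₂ᵢ| = 0.02 + 0.08 + 0.25 + 0.37 + 0.06 = 0.78
D = 1 − ½ × 0.78 = 1 − 0.390 = 0.61000

0.610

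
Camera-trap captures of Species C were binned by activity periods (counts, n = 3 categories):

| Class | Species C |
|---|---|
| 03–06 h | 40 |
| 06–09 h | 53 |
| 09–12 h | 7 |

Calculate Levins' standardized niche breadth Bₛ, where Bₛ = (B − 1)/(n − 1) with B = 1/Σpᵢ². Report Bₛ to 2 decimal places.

Proportions for Species C (n=100): 40/100=0.4000, 53/100=0.5300, 7/100=0.0700
Σpᵢ² = 0.4000² + 0.5300² + 0.0700² = 0.160000 + 0.280900 + 0.004900 = 0.445800
B = 1 / 0.445800 = 2.2432
Bₛ = (B − 1)/(n − 1) = (2.2432 − 1)/(3 − 1) = 1.2432/2 = 0.6216

0.62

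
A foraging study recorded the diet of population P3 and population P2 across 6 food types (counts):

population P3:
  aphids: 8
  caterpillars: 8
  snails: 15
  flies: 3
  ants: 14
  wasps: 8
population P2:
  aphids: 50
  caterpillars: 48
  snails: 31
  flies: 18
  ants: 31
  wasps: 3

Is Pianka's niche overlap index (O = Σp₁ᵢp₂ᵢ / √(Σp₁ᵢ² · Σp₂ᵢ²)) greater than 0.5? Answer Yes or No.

Proportions for population P3 (n=56): 8/56=0.1429, 8/56=0.1429, 15/56=0.2679, 3/56=0.0536, 14/56=0.2500, 8/56=0.1429
Proportions for population P2 (n=181): 50/181=0.2762, 48/181=0.2652, 31/181=0.1713, 18/181=0.0994, 31/181=0.1713, 3/181=0.0166
Σ p₁ᵢp₂ᵢ = 0.039469 + 0.037897 + 0.045891 + 0.005328 + 0.042825 + 0.002372 = 0.173782
Σp_1ᵢ² = 0.1429² + 0.1429² + 0.2679² + 0.0536² + 0.2500² + 0.1429² = 0.020420 + 0.020420 + 0.071770 + 0.002873 + 0.062500 + 0.020420 = 0.198403
Σp_2ᵢ² = 0.2762² + 0.2652² + 0.1713² + 0.0994² + 0.1713² + 0.0166² = 0.076286 + 0.070331 + 0.029344 + 0.009880 + 0.029344 + 0.000276 = 0.215461
O = 0.173782 / √(0.198403 × 0.215461) = 0.173782 / 0.2067562 = 0.8405
O = 0.8405 > 0.5 → Yes.

Yes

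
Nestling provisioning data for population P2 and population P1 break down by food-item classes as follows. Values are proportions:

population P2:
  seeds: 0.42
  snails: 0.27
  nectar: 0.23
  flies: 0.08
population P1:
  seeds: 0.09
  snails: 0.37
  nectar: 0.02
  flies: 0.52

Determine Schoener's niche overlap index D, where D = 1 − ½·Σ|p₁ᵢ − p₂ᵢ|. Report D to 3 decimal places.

Σ|p₁ᵢ − p₂ᵢ| = 0.33 + 0.10 + 0.21 + 0.44 = 1.08
D = 1 − ½ × 1.08 = 1 − 0.540 = 0.46000

0.460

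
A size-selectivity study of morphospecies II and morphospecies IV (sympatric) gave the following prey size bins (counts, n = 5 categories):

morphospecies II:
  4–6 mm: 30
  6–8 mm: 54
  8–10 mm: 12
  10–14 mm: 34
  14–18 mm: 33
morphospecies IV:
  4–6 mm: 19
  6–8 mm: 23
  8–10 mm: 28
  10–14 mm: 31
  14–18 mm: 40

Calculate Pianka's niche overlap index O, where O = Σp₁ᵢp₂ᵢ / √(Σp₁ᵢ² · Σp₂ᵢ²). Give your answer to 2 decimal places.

0.88

Proportions for morphospecies II (n=163): 30/163=0.1840, 54/163=0.3313, 12/163=0.0736, 34/163=0.2086, 33/163=0.2025
Proportions for morphospecies IV (n=141): 19/141=0.1348, 23/141=0.1631, 28/141=0.1986, 31/141=0.2199, 40/141=0.2837
Σ p₁ᵢp₂ᵢ = 0.024803 + 0.054035 + 0.014617 + 0.045871 + 0.057449 = 0.196775
Σp_1ᵢ² = 0.1840² + 0.3313² + 0.0736² + 0.2086² + 0.2025² = 0.033856 + 0.109760 + 0.005417 + 0.043514 + 0.041006 = 0.233553
Σp_2ᵢ² = 0.1348² + 0.1631² + 0.1986² + 0.2199² + 0.2837² = 0.018171 + 0.026602 + 0.039442 + 0.048356 + 0.080486 = 0.213057
O = 0.196775 / √(0.233553 × 0.213057) = 0.196775 / 0.2230697 = 0.8821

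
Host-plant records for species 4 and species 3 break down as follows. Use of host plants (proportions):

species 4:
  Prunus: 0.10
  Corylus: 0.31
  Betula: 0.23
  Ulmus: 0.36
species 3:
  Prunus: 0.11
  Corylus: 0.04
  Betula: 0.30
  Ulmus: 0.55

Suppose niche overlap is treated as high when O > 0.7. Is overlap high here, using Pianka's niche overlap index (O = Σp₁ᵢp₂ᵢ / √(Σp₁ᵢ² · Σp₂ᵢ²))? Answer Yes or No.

Yes

Σ p₁ᵢp₂ᵢ = 0.0110 + 0.0124 + 0.0690 + 0.1980 = 0.2904
Σp_1ᵢ² = 0.10² + 0.31² + 0.23² + 0.36² = 0.0100 + 0.0961 + 0.0529 + 0.1296 = 0.2886
Σp_2ᵢ² = 0.11² + 0.04² + 0.30² + 0.55² = 0.0121 + 0.0016 + 0.0900 + 0.3025 = 0.4062
O = 0.2904 / √(0.2886 × 0.4062) = 0.2904 / 0.34239 = 0.8482
O = 0.8482 > 0.7 → Yes.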